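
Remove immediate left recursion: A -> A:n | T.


Left-recursive alternatives: A:n; non-recursive: T
Introduce A': A -> TA', A' -> :nA' | ε


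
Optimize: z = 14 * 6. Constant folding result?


14 * 6 = 84 at compile time
Optimized: z = 84


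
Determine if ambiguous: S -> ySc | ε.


balanced y^n…c^n: each string has a unique parse
Unambiguous


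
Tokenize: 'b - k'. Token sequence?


Scan left to right, longest-match per lexeme
Tokens: ID(b), OP(-), ID(k)


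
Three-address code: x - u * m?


Break into single-operator statements:
t1 = u * m
t2 = x - t1


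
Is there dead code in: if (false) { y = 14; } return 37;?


condition is constant false, so the whole block is unreachable
Dead: 'if (false) { y = 14; }'


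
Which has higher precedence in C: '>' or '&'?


'>' is relational (level 7); '&' is bitwise AND (level 5)
Higher level binds tighter
'>' has higher precedence than '&'


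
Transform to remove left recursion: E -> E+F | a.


Left-recursive alternatives: E+F; non-recursive: a
Introduce E': E -> aE', E' -> +FE' | ε


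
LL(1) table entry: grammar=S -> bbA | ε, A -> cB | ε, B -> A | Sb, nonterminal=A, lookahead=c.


For [A, c]: 'c' ∈ FIRST(cB)
Entry: A -> cB


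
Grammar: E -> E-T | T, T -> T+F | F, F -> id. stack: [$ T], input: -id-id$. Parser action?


lookahead ∉ {+} so T won't extend; reduce E -> T
Action: reduce (E -> T)


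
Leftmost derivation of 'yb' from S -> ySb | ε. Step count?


Derivation: S => ySb => yb
Steps: 2


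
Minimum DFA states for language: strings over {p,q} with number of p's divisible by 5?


Track (count of p) mod 5: states 0..4, accept at 0
Minimal DFA: 5 states


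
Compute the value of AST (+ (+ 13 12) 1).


Evaluate inner: (+ 13 12) = 25
Evaluate root: (+ 25 1) = 26
Result: 26


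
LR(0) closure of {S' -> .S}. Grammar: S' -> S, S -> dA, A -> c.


Start: S' -> .S
For each item with dot before a nonterminal B, add B -> .γ for every B-production
Closure: [S' -> .S, S -> .dA]


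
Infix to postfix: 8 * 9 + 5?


Left to right (same or higher precedence on left)
Postfix: 8 9 * 5 +


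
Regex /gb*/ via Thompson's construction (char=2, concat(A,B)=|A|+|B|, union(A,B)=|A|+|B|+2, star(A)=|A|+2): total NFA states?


Syntax tree has 2 char leaf(s), 0 union(s), 1 star(s)
chars contribute 2×2 = 4; each union adds +2; each star adds +2
Total: 4 + 0 + 2 = 6 states


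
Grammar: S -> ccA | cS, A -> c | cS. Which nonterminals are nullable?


A nonterminal is nullable iff some alternative derives ε (directly, or every symbol in it is nullable)
Nullable: {}


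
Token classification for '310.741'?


Pattern: digits with a decimal point
Type: FLOAT_LITERAL


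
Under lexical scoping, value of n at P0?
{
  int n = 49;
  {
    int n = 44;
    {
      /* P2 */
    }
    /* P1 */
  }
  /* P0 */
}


n declared in the same block as P0
n = 49


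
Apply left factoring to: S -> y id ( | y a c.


Common prefix: 'y'
Factored: S -> y S', S' -> id ( | a c


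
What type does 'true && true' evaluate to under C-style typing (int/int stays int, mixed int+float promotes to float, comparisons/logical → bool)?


Operand types: bool && bool
Rule: logical operators take bool operands and yield bool
Result type: bool


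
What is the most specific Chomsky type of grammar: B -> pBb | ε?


Single nonterminal LHS, but p^n b^n is not regular
Classification: Type 2 (Context-Free)


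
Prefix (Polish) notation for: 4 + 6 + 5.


left-to-right (same/higher precedence on left): tree is (+ (+ 4 6) 5)
Prefix: + + 4 6 5


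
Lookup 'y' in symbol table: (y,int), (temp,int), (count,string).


Lookup 'y' → type int


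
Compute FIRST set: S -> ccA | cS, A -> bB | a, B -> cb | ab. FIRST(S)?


Per alternative of S: FIRST(ccA) = {c}; FIRST(cS) = {c}
FIRST(S) = {c}


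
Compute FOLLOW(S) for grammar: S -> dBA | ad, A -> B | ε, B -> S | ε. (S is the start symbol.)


$ ∈ FOLLOW(S). For each A -> αBβ: add FIRST(β)\{ε} to FOLLOW(B); if β nullable, add FOLLOW(A).
FOLLOW(S) = {$, a, d}


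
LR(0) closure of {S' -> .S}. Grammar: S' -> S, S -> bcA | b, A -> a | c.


Start: S' -> .S
For each item with dot before a nonterminal B, add B -> .γ for every B-production
Closure: [S' -> .S, S -> .bcA, S -> .b]


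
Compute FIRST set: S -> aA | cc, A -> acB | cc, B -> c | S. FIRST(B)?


Per alternative of B: FIRST(c) = {c}; FIRST(S) = {a, c}
FIRST(B) = {a, c}


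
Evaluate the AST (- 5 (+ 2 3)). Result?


Evaluate inner: (+ 2 3) = 5
Evaluate root: (- 5 5) = 0
Result: 0


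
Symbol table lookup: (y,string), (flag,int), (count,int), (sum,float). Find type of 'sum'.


Lookup 'sum' → type float


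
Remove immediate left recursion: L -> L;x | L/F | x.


Left-recursive alternatives: L;x, L/F; non-recursive: x
Introduce L': L -> xL', L' -> ;xL' | /FL' | ε


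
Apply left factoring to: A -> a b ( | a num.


Common prefix: 'a'
Factored: A -> a A', A' -> b ( | num


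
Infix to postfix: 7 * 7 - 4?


Left to right (same or higher precedence on left)
Postfix: 7 7 * 4 -


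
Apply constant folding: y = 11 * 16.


11 * 16 = 176 at compile time
Optimized: y = 176


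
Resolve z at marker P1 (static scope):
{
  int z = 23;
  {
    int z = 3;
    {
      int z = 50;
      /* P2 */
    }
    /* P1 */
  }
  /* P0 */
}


z declared in the same block as P1
z = 3


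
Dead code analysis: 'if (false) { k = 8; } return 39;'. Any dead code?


condition is constant false, so the whole block is unreachable
Dead: 'if (false) { k = 8; }'


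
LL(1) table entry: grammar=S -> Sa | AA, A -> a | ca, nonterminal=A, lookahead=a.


For [A, a]: 'a' ∈ FIRST(a)
Entry: A -> a


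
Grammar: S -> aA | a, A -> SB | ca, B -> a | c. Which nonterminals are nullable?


A nonterminal is nullable iff some alternative derives ε (directly, or every symbol in it is nullable)
Nullable: {}


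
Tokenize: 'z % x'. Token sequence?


Scan left to right, longest-match per lexeme
Tokens: ID(z), OP(%), ID(x)


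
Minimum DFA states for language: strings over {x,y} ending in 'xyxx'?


Track the longest suffix of input matching a prefix of 'xyxx': 5 classes (prefixes of length 0..4)
Minimal DFA: 5 states


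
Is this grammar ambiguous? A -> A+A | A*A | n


'n+n*n' has two parse trees (no precedence encoded between + and *)
Ambiguous


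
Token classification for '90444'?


Pattern: digits only
Type: INTEGER_LITERAL


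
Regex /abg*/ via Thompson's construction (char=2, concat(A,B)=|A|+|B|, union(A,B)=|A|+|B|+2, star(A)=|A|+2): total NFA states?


Syntax tree has 3 char leaf(s), 0 union(s), 1 star(s)
chars contribute 3×2 = 6; each union adds +2; each star adds +2
Total: 6 + 0 + 2 = 8 states


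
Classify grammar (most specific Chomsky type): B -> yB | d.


Right-linear: every RHS is a terminal or a terminal followed by one nonterminal
Classification: Type 3 (Regular)


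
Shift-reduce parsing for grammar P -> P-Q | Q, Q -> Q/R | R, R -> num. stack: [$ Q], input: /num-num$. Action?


shift '/' to continue Q -> Q/R
Action: shift


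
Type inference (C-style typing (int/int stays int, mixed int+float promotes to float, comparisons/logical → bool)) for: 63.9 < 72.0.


Operand types: float < float
Rule: comparison yields bool
Result type: bool


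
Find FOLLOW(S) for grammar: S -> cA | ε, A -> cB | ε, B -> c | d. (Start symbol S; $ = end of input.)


$ ∈ FOLLOW(S). For each A -> αBβ: add FIRST(β)\{ε} to FOLLOW(B); if β nullable, add FOLLOW(A).
FOLLOW(S) = {$}


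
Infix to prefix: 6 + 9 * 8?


'*' binds tighter: tree is (+ 6 (* 9 8))
Prefix: + 6 * 9 8


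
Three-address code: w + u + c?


Break into single-operator statements:
t1 = w + u
t2 = t1 + c


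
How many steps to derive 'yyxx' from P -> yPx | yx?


Derivation: P => yPx => yyxx
Steps: 2


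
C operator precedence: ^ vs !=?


'!=' is equality (level 6); '^' is bitwise XOR (level 4)
Higher level binds tighter
'!=' has higher precedence than '^'


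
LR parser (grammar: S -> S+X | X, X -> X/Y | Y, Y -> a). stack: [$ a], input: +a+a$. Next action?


'a' on top is the handle for Y -> a
Action: reduce (Y -> a)


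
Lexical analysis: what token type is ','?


Pattern: delimiter/punctuation
Type: PUNCTUATION


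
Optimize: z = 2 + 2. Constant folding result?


2 + 2 = 4 at compile time
Optimized: z = 4


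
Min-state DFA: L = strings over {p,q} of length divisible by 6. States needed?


Track length mod 6: states 0..5, accept at 0
Minimal DFA: 6 states


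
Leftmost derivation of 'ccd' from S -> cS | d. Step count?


Derivation: S => cS => ccS => ccd
Steps: 3


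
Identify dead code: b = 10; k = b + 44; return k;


b is read by k's definition; k is returned
No dead code


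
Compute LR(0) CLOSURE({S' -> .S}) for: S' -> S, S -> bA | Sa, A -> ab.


Start: S' -> .S
For each item with dot before a nonterminal B, add B -> .γ for every B-production
Closure: [S' -> .S, S -> .bA, S -> .Sa]


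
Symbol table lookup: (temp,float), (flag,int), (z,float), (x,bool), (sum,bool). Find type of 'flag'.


Lookup 'flag' → type int


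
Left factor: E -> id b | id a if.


Common prefix: 'id'
Factored: E -> id E', E' -> b | a if


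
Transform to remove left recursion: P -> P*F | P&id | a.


Left-recursive alternatives: P*F, P&id; non-recursive: a
Introduce P': P -> aP', P' -> *FP' | &idP' | ε


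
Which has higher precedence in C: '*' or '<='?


'*' is multiplicative (level 10); '<=' is relational (level 7)
Higher level binds tighter
'*' has higher precedence than '<='


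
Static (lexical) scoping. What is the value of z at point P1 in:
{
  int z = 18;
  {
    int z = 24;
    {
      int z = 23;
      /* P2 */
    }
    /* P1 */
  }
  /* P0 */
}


z declared in the same block as P1
z = 24


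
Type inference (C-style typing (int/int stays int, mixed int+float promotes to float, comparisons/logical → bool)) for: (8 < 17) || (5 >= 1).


Operand types: bool || bool
Rule: logical operators take bool operands and yield bool
Result type: bool


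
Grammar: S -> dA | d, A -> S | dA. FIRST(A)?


Per alternative of A: FIRST(S) = {d}; FIRST(dA) = {d}
FIRST(A) = {d}


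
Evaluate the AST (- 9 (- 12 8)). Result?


Evaluate inner: (- 12 8) = 4
Evaluate root: (- 9 4) = 5
Result: 5


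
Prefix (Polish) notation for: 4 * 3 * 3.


left-to-right (same/higher precedence on left): tree is (* (* 4 3) 3)
Prefix: * * 4 3 3


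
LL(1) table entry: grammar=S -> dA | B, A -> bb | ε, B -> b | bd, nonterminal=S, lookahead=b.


For [S, b]: 'b' ∈ FIRST(B)
Entry: S -> B


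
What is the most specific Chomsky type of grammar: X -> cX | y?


Right-linear: every RHS is a terminal or a terminal followed by one nonterminal
Classification: Type 3 (Regular)


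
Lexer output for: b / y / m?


Scan left to right, longest-match per lexeme
Tokens: ID(b), OP(/), ID(y), OP(/), ID(m)


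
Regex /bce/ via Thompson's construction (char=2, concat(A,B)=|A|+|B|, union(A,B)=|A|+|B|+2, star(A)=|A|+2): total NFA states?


Syntax tree has 3 char leaf(s), 0 union(s), 0 star(s)
chars contribute 3×2 = 6; each union adds +2; each star adds +2
Total: 6 + 0 + 0 = 6 states


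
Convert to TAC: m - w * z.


Break into single-operator statements:
t1 = w * z
t2 = m - t1


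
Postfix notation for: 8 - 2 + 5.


Left to right (same or higher precedence on left)
Postfix: 8 2 - 5 +


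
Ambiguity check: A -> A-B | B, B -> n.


precedence layered via separate nonterminal B: deterministic
Unambiguous


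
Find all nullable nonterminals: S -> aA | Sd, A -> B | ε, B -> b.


A nonterminal is nullable iff some alternative derives ε (directly, or every symbol in it is nullable)
Nullable: {A}


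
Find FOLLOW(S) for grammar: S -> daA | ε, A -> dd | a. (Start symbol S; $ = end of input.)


$ ∈ FOLLOW(S). For each A -> αBβ: add FIRST(β)\{ε} to FOLLOW(B); if β nullable, add FOLLOW(A).
FOLLOW(S) = {$}


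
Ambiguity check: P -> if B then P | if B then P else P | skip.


dangling else: 'if B then if B then skip else skip' parses two ways
Ambiguous


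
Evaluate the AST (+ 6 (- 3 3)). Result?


Evaluate inner: (- 3 3) = 0
Evaluate root: (+ 6 0) = 6
Result: 6


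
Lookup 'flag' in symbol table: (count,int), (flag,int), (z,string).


Lookup 'flag' → type int


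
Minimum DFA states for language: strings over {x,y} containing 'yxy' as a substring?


KMP-style automaton: 3 progress states + 1 absorbing accept = 4
Minimal DFA: 4 states


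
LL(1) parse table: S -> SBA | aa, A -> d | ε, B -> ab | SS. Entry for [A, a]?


For [A, a]: ε is nullable and 'a' ∈ FOLLOW(A)
Entry: A -> ε


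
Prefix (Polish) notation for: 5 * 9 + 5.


left-to-right (same/higher precedence on left): tree is (+ (* 5 9) 5)
Prefix: + * 5 9 5


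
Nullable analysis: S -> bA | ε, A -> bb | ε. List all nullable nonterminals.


A nonterminal is nullable iff some alternative derives ε (directly, or every symbol in it is nullable)
Nullable: {A, S}


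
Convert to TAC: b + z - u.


Break into single-operator statements:
t1 = b + z
t2 = t1 - u


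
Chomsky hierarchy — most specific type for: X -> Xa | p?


Left-linear: every RHS is a terminal or one nonterminal followed by a terminal
Classification: Type 3 (Regular)


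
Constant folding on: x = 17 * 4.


17 * 4 = 68 at compile time
Optimized: x = 68


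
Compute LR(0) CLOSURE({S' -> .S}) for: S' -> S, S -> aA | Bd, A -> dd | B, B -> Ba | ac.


Start: S' -> .S
For each item with dot before a nonterminal B, add B -> .γ for every B-production
Closure: [S' -> .S, S -> .aA, S -> .Bd, B -> .Ba, B -> .ac]


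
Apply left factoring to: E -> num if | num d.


Common prefix: 'num'
Factored: E -> num E', E' -> if | d


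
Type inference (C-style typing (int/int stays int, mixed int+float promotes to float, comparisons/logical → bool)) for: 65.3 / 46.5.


Operand types: float / float
Rule: mixed int/float promotes to float; int/int stays int
Result type: float


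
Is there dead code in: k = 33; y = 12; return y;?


k is assigned but never read
Dead: 'k = 33'


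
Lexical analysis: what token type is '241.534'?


Pattern: digits with a decimal point
Type: FLOAT_LITERAL


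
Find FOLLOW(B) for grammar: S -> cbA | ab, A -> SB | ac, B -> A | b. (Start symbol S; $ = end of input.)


$ ∈ FOLLOW(S). For each A -> αBβ: add FIRST(β)\{ε} to FOLLOW(B); if β nullable, add FOLLOW(A).
FOLLOW(B) = {$, a, b, c}


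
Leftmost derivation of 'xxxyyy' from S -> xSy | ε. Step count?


Derivation: S => xSy => xxSyy => xxxSyyy => xxxyyy
Steps: 4


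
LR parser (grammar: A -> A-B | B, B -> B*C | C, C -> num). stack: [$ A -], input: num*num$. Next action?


no handle ('A-' is not any RHS); shift 'num'
Action: shift


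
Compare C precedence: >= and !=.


'>=' is relational (level 7); '!=' is equality (level 6)
Higher level binds tighter
'>=' has higher precedence than '!='


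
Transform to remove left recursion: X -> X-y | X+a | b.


Left-recursive alternatives: X-y, X+a; non-recursive: b
Introduce X': X -> bX', X' -> -yX' | +aX' | ε


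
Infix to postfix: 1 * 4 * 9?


Left to right (same or higher precedence on left)
Postfix: 1 4 * 9 *


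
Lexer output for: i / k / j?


Scan left to right, longest-match per lexeme
Tokens: ID(i), OP(/), ID(k), OP(/), ID(j)


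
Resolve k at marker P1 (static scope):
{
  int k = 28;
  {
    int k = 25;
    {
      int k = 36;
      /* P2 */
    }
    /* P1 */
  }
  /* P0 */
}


k declared in the same block as P1
k = 25


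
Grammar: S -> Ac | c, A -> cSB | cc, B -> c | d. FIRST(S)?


Per alternative of S: FIRST(Ac) = {c}; FIRST(c) = {c}
FIRST(S) = {c}


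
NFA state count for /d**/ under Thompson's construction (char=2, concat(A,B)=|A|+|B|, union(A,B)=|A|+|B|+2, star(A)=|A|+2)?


Syntax tree has 1 char leaf(s), 0 union(s), 2 star(s)
chars contribute 1×2 = 2; each union adds +2; each star adds +2
Total: 2 + 0 + 4 = 6 states


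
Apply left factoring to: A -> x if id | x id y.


Common prefix: 'x'
Factored: A -> x A', A' -> if id | id y


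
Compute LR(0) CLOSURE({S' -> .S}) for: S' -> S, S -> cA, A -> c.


Start: S' -> .S
For each item with dot before a nonterminal B, add B -> .γ for every B-production
Closure: [S' -> .S, S -> .cA]


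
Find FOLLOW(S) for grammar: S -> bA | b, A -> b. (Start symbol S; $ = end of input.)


$ ∈ FOLLOW(S). For each A -> αBβ: add FIRST(β)\{ε} to FOLLOW(B); if β nullable, add FOLLOW(A).
FOLLOW(S) = {$}


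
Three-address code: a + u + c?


Break into single-operator statements:
t1 = a + u
t2 = t1 + c


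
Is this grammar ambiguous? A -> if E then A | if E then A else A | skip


dangling else: 'if E then if E then skip else skip' parses two ways
Ambiguous


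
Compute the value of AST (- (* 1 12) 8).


Evaluate inner: (* 1 12) = 12
Evaluate root: (- 12 8) = 4
Result: 4


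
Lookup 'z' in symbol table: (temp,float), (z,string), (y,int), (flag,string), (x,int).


Lookup 'z' → type string


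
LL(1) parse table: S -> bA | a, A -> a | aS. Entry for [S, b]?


For [S, b]: 'b' ∈ FIRST(bA)
Entry: S -> bA


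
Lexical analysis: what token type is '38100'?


Pattern: digits only
Type: INTEGER_LITERAL


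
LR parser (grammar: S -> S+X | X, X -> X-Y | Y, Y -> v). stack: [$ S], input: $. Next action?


start symbol S on stack, input exhausted
Action: accept


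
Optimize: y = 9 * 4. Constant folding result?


9 * 4 = 36 at compile time
Optimized: y = 36


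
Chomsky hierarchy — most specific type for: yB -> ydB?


LHS has context (more than one symbol) and |LHS| ≤ |RHS|
Classification: Type 1 (Context-Sensitive)


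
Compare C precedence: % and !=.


'%' is multiplicative (level 10); '!=' is equality (level 6)
Higher level binds tighter
'%' has higher precedence than '!='


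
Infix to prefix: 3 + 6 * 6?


'*' binds tighter: tree is (+ 3 (* 6 6))
Prefix: + 3 * 6 6


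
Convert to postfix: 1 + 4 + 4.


Left to right (same or higher precedence on left)
Postfix: 1 4 + 4 +


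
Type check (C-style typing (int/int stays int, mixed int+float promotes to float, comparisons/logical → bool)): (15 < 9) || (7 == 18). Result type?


Operand types: bool || bool
Rule: logical operators take bool operands and yield bool
Result type: bool


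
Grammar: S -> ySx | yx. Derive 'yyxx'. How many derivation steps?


Derivation: S => ySx => yyxx
Steps: 2


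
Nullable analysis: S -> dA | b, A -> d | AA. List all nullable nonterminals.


A nonterminal is nullable iff some alternative derives ε (directly, or every symbol in it is nullable)
Nullable: {}


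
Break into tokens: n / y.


Scan left to right, longest-match per lexeme
Tokens: ID(n), OP(/), ID(y)


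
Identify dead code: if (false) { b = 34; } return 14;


condition is constant false, so the whole block is unreachable
Dead: 'if (false) { b = 34; }'


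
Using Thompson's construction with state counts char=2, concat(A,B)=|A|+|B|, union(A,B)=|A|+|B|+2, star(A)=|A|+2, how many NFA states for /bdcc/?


Syntax tree has 4 char leaf(s), 0 union(s), 0 star(s)
chars contribute 4×2 = 8; each union adds +2; each star adds +2
Total: 8 + 0 + 0 = 8 states


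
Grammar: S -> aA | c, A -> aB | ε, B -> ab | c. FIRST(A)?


Per alternative of A: FIRST(aB) = {a}; FIRST(ε) = {ε}
FIRST(A) = {a, ε}


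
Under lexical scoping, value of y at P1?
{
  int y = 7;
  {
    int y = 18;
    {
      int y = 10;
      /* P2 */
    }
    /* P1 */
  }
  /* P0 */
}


y declared in the same block as P1
y = 18


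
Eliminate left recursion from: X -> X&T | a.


Left-recursive alternatives: X&T; non-recursive: a
Introduce X': X -> aX', X' -> &TX' | ε


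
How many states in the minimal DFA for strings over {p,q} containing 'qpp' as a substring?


KMP-style automaton: 3 progress states + 1 absorbing accept = 4
Minimal DFA: 4 states


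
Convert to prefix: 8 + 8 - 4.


left-to-right (same/higher precedence on left): tree is (- (+ 8 8) 4)
Prefix: - + 8 8 4


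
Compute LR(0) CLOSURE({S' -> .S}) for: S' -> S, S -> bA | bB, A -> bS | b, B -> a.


Start: S' -> .S
For each item with dot before a nonterminal B, add B -> .γ for every B-production
Closure: [S' -> .S, S -> .bA, S -> .bB]


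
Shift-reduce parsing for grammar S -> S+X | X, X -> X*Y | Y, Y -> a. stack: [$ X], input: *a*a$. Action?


shift '*' to continue X -> X*Y
Action: shift


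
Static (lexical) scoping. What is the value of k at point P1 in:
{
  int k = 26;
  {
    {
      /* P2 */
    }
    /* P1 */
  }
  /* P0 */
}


P1's block does not declare k; resolves to the enclosing declaration at depth 0
k = 26


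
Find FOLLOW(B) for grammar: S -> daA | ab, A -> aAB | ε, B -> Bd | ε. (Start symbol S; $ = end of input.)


$ ∈ FOLLOW(S). For each A -> αBβ: add FIRST(β)\{ε} to FOLLOW(B); if β nullable, add FOLLOW(A).
FOLLOW(B) = {$, d}


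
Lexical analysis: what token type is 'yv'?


Pattern: letter/underscore followed by alphanumerics, not a keyword
Type: IDENTIFIER


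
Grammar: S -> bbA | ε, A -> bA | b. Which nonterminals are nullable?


A nonterminal is nullable iff some alternative derives ε (directly, or every symbol in it is nullable)
Nullable: {S}


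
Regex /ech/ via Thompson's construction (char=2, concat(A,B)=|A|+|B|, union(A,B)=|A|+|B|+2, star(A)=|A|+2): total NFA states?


Syntax tree has 3 char leaf(s), 0 union(s), 0 star(s)
chars contribute 3×2 = 6; each union adds +2; each star adds +2
Total: 6 + 0 + 0 = 6 states


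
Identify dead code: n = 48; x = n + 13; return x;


n is read by x's definition; x is returned
No dead code


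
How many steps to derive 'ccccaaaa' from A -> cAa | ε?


Derivation: A => cAa => ccAaa => cccAaaa => ccccAaaaa => ccccaaaa
Steps: 5


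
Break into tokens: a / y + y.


Scan left to right, longest-match per lexeme
Tokens: ID(a), OP(/), ID(y), OP(+), ID(y)


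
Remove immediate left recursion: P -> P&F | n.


Left-recursive alternatives: P&F; non-recursive: n
Introduce P': P -> nP', P' -> &FP' | ε


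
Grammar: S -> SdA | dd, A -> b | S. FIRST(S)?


Per alternative of S: FIRST(SdA) = {d}; FIRST(dd) = {d}
FIRST(S) = {d}


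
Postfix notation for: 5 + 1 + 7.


Left to right (same or higher precedence on left)
Postfix: 5 1 + 7 +


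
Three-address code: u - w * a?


Break into single-operator statements:
t1 = w * a
t2 = u - t1


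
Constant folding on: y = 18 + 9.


18 + 9 = 27 at compile time
Optimized: y = 27


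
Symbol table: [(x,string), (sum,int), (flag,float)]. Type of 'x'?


Lookup 'x' → type string


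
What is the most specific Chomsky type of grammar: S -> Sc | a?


Left-linear: every RHS is a terminal or one nonterminal followed by a terminal
Classification: Type 3 (Regular)


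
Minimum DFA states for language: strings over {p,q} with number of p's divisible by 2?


Track (count of p) mod 2: states 0..1, accept at 0
Minimal DFA: 2 states


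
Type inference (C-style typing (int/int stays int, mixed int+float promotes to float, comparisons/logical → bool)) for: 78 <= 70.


Operand types: int <= int
Rule: comparison yields bool
Result type: bool


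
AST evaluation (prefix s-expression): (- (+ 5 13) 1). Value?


Evaluate inner: (+ 5 13) = 18
Evaluate root: (- 18 1) = 17
Result: 17


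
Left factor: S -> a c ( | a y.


Common prefix: 'a'
Factored: S -> a S', S' -> c ( | y


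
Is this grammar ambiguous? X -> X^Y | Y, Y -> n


precedence layered via separate nonterminal Y: deterministic
Unambiguous


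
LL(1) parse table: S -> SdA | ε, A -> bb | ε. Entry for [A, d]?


For [A, d]: ε is nullable and 'd' ∈ FOLLOW(A)
Entry: A -> ε


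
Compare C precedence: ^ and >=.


'>=' is relational (level 7); '^' is bitwise XOR (level 4)
Higher level binds tighter
'>=' has higher precedence than '^'


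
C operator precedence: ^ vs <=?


'<=' is relational (level 7); '^' is bitwise XOR (level 4)
Higher level binds tighter
'<=' has higher precedence than '^'


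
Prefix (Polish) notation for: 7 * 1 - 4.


left-to-right (same/higher precedence on left): tree is (- (* 7 1) 4)
Prefix: - * 7 1 4


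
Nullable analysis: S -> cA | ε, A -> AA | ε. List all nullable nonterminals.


A nonterminal is nullable iff some alternative derives ε (directly, or every symbol in it is nullable)
Nullable: {A, S}


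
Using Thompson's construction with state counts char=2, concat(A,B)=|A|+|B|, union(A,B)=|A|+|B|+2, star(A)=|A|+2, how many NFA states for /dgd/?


Syntax tree has 3 char leaf(s), 0 union(s), 0 star(s)
chars contribute 3×2 = 6; each union adds +2; each star adds +2
Total: 6 + 0 + 0 = 6 states


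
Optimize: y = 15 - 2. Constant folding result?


15 - 2 = 13 at compile time
Optimized: y = 13


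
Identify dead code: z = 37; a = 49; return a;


z is assigned but never read
Dead: 'z = 37'


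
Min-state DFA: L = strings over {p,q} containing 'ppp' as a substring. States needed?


KMP-style automaton: 3 progress states + 1 absorbing accept = 4
Minimal DFA: 4 states


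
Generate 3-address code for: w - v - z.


Break into single-operator statements:
t1 = w - v
t2 = t1 - z


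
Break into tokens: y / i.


Scan left to right, longest-match per lexeme
Tokens: ID(y), OP(/), ID(i)


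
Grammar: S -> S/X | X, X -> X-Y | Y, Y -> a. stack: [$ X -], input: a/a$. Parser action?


no handle; shift 'a'
Action: shift


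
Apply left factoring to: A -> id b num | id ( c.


Common prefix: 'id'
Factored: A -> id A', A' -> b num | ( c


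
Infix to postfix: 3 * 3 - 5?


Left to right (same or higher precedence on left)
Postfix: 3 3 * 5 -


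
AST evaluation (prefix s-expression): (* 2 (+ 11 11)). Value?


Evaluate inner: (+ 11 11) = 22
Evaluate root: (* 2 22) = 44
Result: 44


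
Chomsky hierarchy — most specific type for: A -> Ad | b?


Left-linear: every RHS is a terminal or one nonterminal followed by a terminal
Classification: Type 3 (Regular)


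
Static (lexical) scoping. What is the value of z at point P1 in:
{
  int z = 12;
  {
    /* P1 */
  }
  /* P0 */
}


P1's block does not declare z; resolves to the enclosing declaration at depth 0
z = 12


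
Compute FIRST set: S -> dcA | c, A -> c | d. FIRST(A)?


Per alternative of A: FIRST(c) = {c}; FIRST(d) = {d}
FIRST(A) = {c, d}


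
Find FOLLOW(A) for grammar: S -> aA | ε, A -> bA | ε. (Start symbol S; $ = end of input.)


$ ∈ FOLLOW(S). For each A -> αBβ: add FIRST(β)\{ε} to FOLLOW(B); if β nullable, add FOLLOW(A).
FOLLOW(A) = {$}


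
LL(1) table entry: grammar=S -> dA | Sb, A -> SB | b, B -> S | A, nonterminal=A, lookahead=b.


For [A, b]: 'b' ∈ FIRST(b)
Entry: A -> b


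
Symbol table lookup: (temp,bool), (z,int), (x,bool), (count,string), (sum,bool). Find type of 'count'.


Lookup 'count' → type string


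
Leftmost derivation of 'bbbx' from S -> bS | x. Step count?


Derivation: S => bS => bbS => bbbS => bbbx
Steps: 4


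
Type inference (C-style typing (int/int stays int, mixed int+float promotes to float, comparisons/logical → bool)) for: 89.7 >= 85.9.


Operand types: float >= float
Rule: comparison yields bool
Result type: bool


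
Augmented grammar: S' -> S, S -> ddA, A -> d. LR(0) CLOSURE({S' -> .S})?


Start: S' -> .S
For each item with dot before a nonterminal B, add B -> .γ for every B-production
Closure: [S' -> .S, S -> .ddA]


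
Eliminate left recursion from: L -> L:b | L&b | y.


Left-recursive alternatives: L:b, L&b; non-recursive: y
Introduce L': L -> yL', L' -> :bL' | &bL' | ε


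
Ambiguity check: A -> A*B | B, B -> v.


precedence layered via separate nonterminal B: deterministic
Unambiguous


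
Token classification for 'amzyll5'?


Pattern: letter/underscore followed by alphanumerics, not a keyword
Type: IDENTIFIER


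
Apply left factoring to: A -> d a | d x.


Common prefix: 'd'
Factored: A -> d A', A' -> a | x


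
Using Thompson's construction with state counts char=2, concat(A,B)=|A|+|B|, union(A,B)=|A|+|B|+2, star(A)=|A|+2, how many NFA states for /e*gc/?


Syntax tree has 3 char leaf(s), 0 union(s), 1 star(s)
chars contribute 3×2 = 6; each union adds +2; each star adds +2
Total: 6 + 0 + 2 = 8 states


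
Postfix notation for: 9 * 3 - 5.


Left to right (same or higher precedence on left)
Postfix: 9 3 * 5 -


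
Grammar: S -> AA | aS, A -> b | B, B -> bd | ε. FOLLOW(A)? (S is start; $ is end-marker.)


$ ∈ FOLLOW(S). For each A -> αBβ: add FIRST(β)\{ε} to FOLLOW(B); if β nullable, add FOLLOW(A).
FOLLOW(A) = {$, b}


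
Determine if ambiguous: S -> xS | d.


right-linear, alternatives start with distinct terminals 'x' vs 'd': unique leftmost derivation
Unambiguous


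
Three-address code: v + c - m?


Break into single-operator statements:
t1 = v + c
t2 = t1 - m


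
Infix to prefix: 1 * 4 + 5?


left-to-right (same/higher precedence on left): tree is (+ (* 1 4) 5)
Prefix: + * 1 4 5


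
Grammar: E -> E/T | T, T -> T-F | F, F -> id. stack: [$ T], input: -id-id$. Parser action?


shift '-' to continue T -> T-F
Action: shift


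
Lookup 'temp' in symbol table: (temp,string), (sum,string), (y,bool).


Lookup 'temp' → type string


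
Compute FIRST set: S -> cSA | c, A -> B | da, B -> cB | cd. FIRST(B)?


Per alternative of B: FIRST(cB) = {c}; FIRST(cd) = {c}
FIRST(B) = {c}


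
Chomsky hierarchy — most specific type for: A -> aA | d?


Right-linear: every RHS is a terminal or a terminal followed by one nonterminal
Classification: Type 3 (Regular)


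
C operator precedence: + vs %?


'%' is multiplicative (level 10); '+' is additive (level 9)
Higher level binds tighter
'%' has higher precedence than '+'


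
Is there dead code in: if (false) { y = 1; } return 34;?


condition is constant false, so the whole block is unreachable
Dead: 'if (false) { y = 1; }'


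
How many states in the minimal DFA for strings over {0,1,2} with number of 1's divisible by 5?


Track (count of 1) mod 5: states 0..4, accept at 0
Minimal DFA: 5 states


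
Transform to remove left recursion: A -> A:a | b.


Left-recursive alternatives: A:a; non-recursive: b
Introduce A': A -> bA', A' -> :aA' | ε


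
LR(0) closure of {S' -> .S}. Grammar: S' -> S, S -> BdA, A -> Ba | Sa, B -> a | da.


Start: S' -> .S
For each item with dot before a nonterminal B, add B -> .γ for every B-production
Closure: [S' -> .S, S -> .BdA, B -> .a, B -> .da]


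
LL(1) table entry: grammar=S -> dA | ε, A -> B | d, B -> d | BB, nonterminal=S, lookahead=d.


For [S, d]: 'd' ∈ FIRST(dA)
Entry: S -> dA


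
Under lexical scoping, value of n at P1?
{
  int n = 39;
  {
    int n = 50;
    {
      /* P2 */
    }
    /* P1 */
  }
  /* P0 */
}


n declared in the same block as P1
n = 50


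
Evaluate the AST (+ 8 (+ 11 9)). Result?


Evaluate inner: (+ 11 9) = 20
Evaluate root: (+ 8 20) = 28
Result: 28


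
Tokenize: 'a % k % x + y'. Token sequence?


Scan left to right, longest-match per lexeme
Tokens: ID(a), OP(%), ID(k), OP(%), ID(x), OP(+), ID(y)


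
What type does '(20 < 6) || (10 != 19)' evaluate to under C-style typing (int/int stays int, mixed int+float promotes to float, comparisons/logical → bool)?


Operand types: bool || bool
Rule: logical operators take bool operands and yield bool
Result type: bool


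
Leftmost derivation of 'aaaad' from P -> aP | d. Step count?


Derivation: P => aP => aaP => aaaP => aaaaP => aaaad
Steps: 5


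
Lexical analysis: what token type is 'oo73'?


Pattern: letter/underscore followed by alphanumerics, not a keyword
Type: IDENTIFIER


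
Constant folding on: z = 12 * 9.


12 * 9 = 108 at compile time
Optimized: z = 108


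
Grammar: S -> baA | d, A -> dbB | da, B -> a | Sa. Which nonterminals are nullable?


A nonterminal is nullable iff some alternative derives ε (directly, or every symbol in it is nullable)
Nullable: {}


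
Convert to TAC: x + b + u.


Break into single-operator statements:
t1 = x + b
t2 = t1 + u


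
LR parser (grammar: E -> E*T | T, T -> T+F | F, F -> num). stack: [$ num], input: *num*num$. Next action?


'num' on top is the handle for F -> num
Action: reduce (F -> num)


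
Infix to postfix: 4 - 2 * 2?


* has higher precedence, evaluate 2*2 first
Postfix: 4 2 2 * -


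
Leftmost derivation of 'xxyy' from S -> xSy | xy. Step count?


Derivation: S => xSy => xxyy
Steps: 2


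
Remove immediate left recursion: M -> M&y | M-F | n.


Left-recursive alternatives: M&y, M-F; non-recursive: n
Introduce M': M -> nM', M' -> &yM' | -FM' | ε


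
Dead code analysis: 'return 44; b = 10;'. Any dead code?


statement follows a return and is unreachable
Dead: 'b = 10'


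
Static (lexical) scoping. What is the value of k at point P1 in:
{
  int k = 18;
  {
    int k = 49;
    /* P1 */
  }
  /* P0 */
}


k declared in the same block as P1
k = 49


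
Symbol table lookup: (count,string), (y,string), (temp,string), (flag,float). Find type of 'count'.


Lookup 'count' → type string


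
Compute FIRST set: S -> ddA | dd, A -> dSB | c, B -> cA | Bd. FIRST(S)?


Per alternative of S: FIRST(ddA) = {d}; FIRST(dd) = {d}
FIRST(S) = {d}


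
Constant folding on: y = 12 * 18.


12 * 18 = 216 at compile time
Optimized: y = 216


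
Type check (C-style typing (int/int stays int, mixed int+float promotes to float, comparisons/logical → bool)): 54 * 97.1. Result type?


Operand types: int * float
Rule: mixed int/float promotes to float; int/int stays int
Result type: float


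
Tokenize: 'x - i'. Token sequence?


Scan left to right, longest-match per lexeme
Tokens: ID(x), OP(-), ID(i)


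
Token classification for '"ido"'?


Pattern: double-quoted sequence
Type: STRING_LITERAL


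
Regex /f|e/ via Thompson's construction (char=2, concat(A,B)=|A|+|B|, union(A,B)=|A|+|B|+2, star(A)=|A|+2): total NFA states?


Syntax tree has 2 char leaf(s), 1 union(s), 0 star(s)
chars contribute 2×2 = 4; each union adds +2; each star adds +2
Total: 4 + 2 + 0 = 6 states


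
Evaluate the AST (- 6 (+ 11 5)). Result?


Evaluate inner: (+ 11 5) = 16
Evaluate root: (- 6 16) = -10
Result: -10


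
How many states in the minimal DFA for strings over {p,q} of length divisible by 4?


Track length mod 4: states 0..3, accept at 0
Minimal DFA: 4 states


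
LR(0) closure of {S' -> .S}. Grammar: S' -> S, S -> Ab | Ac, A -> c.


Start: S' -> .S
For each item with dot before a nonterminal B, add B -> .γ for every B-production
Closure: [S' -> .S, S -> .Ab, S -> .Ac, A -> .c]


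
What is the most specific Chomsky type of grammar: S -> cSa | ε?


Single nonterminal LHS, but c^n a^n is not regular
Classification: Type 2 (Context-Free)


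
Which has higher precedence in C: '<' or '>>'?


'>>' is shift (level 8); '<' is relational (level 7)
Higher level binds tighter
'>>' has higher precedence than '<'


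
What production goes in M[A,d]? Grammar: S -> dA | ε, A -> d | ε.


For [A, d]: 'd' ∈ FIRST(d)
Entry: A -> d


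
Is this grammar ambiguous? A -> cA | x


right-linear, alternatives start with distinct terminals 'c' vs 'x': unique leftmost derivation
Unambiguous


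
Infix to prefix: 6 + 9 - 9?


left-to-right (same/higher precedence on left): tree is (- (+ 6 9) 9)
Prefix: - + 6 9 9


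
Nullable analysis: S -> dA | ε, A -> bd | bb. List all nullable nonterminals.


A nonterminal is nullable iff some alternative derives ε (directly, or every symbol in it is nullable)
Nullable: {S}


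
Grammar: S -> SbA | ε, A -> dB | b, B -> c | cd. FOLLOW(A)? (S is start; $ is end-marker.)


$ ∈ FOLLOW(S). For each A -> αBβ: add FIRST(β)\{ε} to FOLLOW(B); if β nullable, add FOLLOW(A).
FOLLOW(A) = {$, b}


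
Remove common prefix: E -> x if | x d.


Common prefix: 'x'
Factored: E -> x E', E' -> if | d


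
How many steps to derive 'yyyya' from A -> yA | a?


Derivation: A => yA => yyA => yyyA => yyyyA => yyyya
Steps: 5


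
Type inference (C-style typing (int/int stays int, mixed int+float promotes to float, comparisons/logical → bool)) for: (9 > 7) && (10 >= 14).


Operand types: bool && bool
Rule: logical operators take bool operands and yield bool
Result type: bool


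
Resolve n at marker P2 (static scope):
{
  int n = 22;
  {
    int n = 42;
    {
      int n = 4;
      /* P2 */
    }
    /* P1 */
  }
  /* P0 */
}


n declared in the same block as P2
n = 4


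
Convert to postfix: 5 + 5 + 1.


Left to right (same or higher precedence on left)
Postfix: 5 5 + 1 +


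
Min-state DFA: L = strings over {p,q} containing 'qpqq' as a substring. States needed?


KMP-style automaton: 4 progress states + 1 absorbing accept = 5
Minimal DFA: 5 states


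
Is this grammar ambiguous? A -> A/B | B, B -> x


precedence layered via separate nonterminal B: deterministic
Unambiguous


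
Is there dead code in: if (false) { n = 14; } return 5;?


condition is constant false, so the whole block is unreachable
Dead: 'if (false) { n = 14; }'


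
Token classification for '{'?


Pattern: delimiter/punctuation
Type: PUNCTUATION


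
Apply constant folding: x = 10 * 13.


10 * 13 = 130 at compile time
Optimized: x = 130


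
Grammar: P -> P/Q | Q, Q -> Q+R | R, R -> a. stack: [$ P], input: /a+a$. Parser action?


shift '/' to continue P -> P/Q
Action: shift


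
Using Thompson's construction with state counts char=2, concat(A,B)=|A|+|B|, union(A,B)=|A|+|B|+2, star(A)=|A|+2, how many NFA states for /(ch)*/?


Syntax tree has 2 char leaf(s), 0 union(s), 1 star(s)
chars contribute 2×2 = 4; each union adds +2; each star adds +2
Total: 4 + 0 + 2 = 6 states


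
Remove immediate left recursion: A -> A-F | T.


Left-recursive alternatives: A-F; non-recursive: T
Introduce A': A -> TA', A' -> -FA' | ε


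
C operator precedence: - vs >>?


'-' is additive (level 9); '>>' is shift (level 8)
Higher level binds tighter
'-' has higher precedence than '>>'


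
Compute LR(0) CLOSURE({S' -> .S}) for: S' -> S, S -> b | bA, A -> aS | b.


Start: S' -> .S
For each item with dot before a nonterminal B, add B -> .γ for every B-production
Closure: [S' -> .S, S -> .b, S -> .bA]


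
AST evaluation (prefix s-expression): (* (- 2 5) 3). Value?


Evaluate inner: (- 2 5) = -3
Evaluate root: (* -3 3) = -9
Result: -9


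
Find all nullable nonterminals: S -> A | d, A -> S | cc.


A nonterminal is nullable iff some alternative derives ε (directly, or every symbol in it is nullable)
Nullable: {}


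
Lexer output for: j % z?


Scan left to right, longest-match per lexeme
Tokens: ID(j), OP(%), ID(z)


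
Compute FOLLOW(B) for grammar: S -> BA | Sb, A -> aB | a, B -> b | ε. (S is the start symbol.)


$ ∈ FOLLOW(S). For each A -> αBβ: add FIRST(β)\{ε} to FOLLOW(B); if β nullable, add FOLLOW(A).
FOLLOW(B) = {$, a, b}
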